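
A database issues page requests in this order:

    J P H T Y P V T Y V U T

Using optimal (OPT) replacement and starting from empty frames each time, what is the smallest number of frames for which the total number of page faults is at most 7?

3

f=1: 12 faults
f=2: 9 faults
f=3: 7 faults
f=4: 7 faults
f=5: 7 faults
f=6: 7 faults
f=7: 7 faults
Smallest f with faults ≤ 7 is 3.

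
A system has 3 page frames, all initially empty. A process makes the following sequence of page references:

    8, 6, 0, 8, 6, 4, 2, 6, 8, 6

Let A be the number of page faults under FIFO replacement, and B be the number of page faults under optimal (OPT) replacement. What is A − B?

Under FIFO: F F F . . F F F F . → 7 faults.
Under OPT: F F F . . F F . . . → 5 faults.
A − B = 7 − 5 = 2.

2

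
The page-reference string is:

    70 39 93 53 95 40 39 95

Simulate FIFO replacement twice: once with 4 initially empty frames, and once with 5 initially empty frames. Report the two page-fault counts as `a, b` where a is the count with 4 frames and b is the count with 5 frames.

4 frames: F F F F F F F . → 7 faults.
5 frames: F F F F F F . . → 6 faults.
6 < 7: adding a frame reduced faults, as is typical.

7, 6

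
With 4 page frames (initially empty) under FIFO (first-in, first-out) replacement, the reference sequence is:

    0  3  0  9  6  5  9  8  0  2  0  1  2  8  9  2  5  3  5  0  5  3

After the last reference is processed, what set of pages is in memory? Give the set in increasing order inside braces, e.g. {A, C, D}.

0 → miss, frames (0)
3 → miss, frames (0 3)
0 → hit
9 → miss, frames (0 3 9)
6 → miss, frames (0 3 9 6)
5 → miss, evict 0, frames (3 9 6 5)
9 → hit
8 → miss, evict 3, frames (9 6 5 8)
0 → miss, evict 9, frames (6 5 8 0)
2 → miss, evict 6, frames (5 8 0 2)
0 → hit
1 → miss, evict 5, frames (8 0 2 1)
2 → hit
8 → hit
9 → miss, evict 8, frames (0 2 1 9)
2 → hit
5 → miss, evict 0, frames (2 1 9 5)
3 → miss, evict 2, frames (1 9 5 3)
5 → hit
0 → miss, evict 1, frames (9 5 3 0)
5 → hit
3 → hit

{0, 3, 5, 9}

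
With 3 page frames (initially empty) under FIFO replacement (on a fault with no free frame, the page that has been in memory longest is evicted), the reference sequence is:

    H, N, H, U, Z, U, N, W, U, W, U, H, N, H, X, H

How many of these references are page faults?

8

H: fault, frames {H}
N: fault, frames {H,N}
H: hit
U: fault, frames {H,N,U}
Z: fault, evict H, frames {N,U,Z}
U: hit
N: hit
W: fault, evict N, frames {U,Z,W}
U: hit
W: hit
U: hit
H: fault, evict U, frames {Z,W,H}
N: fault, evict Z, frames {W,H,N}
H: hit
X: fault, evict W, frames {H,N,X}
H: hit
Page faults: 8.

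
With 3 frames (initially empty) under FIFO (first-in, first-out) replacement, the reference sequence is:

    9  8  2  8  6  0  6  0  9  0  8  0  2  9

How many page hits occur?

9 -> miss, frames {9}
8 -> miss, frames {9,8}
2 -> miss, frames {9,8,2}
8 -> hit
6 -> miss, evict 9, frames {8,2,6}
0 -> miss, evict 8, frames {2,6,0}
6 -> hit
0 -> hit
9 -> miss, evict 2, frames {6,0,9}
0 -> hit
8 -> miss, evict 6, frames {0,9,8}
0 -> hit
2 -> miss, evict 0, frames {9,8,2}
9 -> hit
Hits: 6.

6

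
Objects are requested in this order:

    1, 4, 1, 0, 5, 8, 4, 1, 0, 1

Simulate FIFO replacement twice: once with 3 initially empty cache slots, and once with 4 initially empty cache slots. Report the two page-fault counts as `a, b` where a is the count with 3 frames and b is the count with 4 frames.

8, 6

3 frames: F F . F F F F F F . → 8 faults.
4 frames: F F . F F F . F . . → 6 faults.
6 < 8: adding a frame reduced faults, as is typical.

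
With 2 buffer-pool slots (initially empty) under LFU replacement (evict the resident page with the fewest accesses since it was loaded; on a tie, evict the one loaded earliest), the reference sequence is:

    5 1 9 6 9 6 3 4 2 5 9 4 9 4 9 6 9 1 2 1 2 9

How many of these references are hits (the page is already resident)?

4

5 -> miss, frames [5]
1 -> miss, frames [5, 1]
9 -> miss, evict 5, frames [1, 9]
6 -> miss, evict 1, frames [9, 6]
9 -> hit
6 -> hit
3 -> miss, evict 9, frames [6, 3]
4 -> miss, evict 3, frames [6, 4]
2 -> miss, evict 4, frames [6, 2]
5 -> miss, evict 2, frames [6, 5]
9 -> miss, evict 5, frames [6, 9]
4 -> miss, evict 9, frames [6, 4]
9 -> miss, evict 4, frames [6, 9]
4 -> miss, evict 9, frames [6, 4]
9 -> miss, evict 4, frames [6, 9]
6 -> hit
9 -> hit
1 -> miss, evict 9, frames [6, 1]
2 -> miss, evict 1, frames [6, 2]
1 -> miss, evict 2, frames [6, 1]
2 -> miss, evict 1, frames [6, 2]
9 -> miss, evict 2, frames [6, 9]
Hits: 4.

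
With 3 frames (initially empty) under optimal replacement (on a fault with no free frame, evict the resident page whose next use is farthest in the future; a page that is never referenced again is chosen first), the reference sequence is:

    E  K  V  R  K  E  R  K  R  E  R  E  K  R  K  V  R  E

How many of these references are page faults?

5

E -> miss, frames [E]
K -> miss, frames [E, K]
V -> miss, frames [E, K, V]
R -> miss, evict V, frames [E, K, R]
K -> hit
E -> hit
R -> hit
K -> hit
R -> hit
E -> hit
R -> hit
E -> hit
K -> hit
R -> hit
K -> hit
V -> miss, evict K, frames [E, R, V]
R -> hit
E -> hit
Page faults: 5.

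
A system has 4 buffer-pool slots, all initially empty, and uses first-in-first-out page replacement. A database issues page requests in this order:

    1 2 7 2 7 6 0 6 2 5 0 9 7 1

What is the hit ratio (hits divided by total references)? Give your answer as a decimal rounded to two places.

0.36

1: fault, frames (1)
2: fault, frames (1 2)
7: fault, frames (1 2 7)
2: hit
7: hit
6: fault, frames (1 2 7 6)
0: fault, evict 1, frames (2 7 6 0)
6: hit
2: hit
5: fault, evict 2, frames (7 6 0 5)
0: hit
9: fault, evict 7, frames (6 0 5 9)
7: fault, evict 6, frames (0 5 9 7)
1: fault, evict 0, frames (5 9 7 1)
Hits: 5 of 14 references → 5/14 = 0.3571.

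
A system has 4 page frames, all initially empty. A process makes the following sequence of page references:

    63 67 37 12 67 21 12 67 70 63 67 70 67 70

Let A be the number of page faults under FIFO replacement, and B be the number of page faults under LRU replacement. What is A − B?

1

Under FIFO: F F F F . F . . F F F . . . → 8 faults.
Under LRU: F F F F . F . . F F . . . . → 7 faults.
A − B = 8 − 7 = 1.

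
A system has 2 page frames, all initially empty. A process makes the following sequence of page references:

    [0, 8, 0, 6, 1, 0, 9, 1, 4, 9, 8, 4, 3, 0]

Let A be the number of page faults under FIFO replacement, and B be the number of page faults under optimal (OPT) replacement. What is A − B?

4

Under FIFO: F F . F F F F F F F F F F F → 13 faults.
Under OPT: F F . F F . F . F . F . F F → 9 faults.
A − B = 13 − 9 = 4.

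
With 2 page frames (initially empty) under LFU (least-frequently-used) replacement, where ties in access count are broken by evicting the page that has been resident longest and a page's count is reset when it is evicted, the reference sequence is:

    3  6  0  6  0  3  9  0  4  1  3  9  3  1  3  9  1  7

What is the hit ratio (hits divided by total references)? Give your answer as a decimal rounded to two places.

3 -> miss, frames {3}
6 -> miss, frames {3,6}
0 -> miss, evict 3, frames {6,0}
6 -> hit
0 -> hit
3 -> miss, evict 6, frames {0,3}
9 -> miss, evict 3, frames {0,9}
0 -> hit
4 -> miss, evict 9, frames {0,4}
1 -> miss, evict 4, frames {0,1}
3 -> miss, evict 1, frames {0,3}
9 -> miss, evict 3, frames {0,9}
3 -> miss, evict 9, frames {0,3}
1 -> miss, evict 3, frames {0,1}
3 -> miss, evict 1, frames {0,3}
9 -> miss, evict 3, frames {0,9}
1 -> miss, evict 9, frames {0,1}
7 -> miss, evict 1, frames {0,7}
Hits: 3 of 18 references → 3/18 = 0.1667.

0.17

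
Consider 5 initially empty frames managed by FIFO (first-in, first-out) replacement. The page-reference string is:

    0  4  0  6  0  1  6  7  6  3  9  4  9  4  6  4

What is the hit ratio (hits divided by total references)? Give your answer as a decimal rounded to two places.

0: miss, frames (0)
4: miss, frames (0 4)
0: hit
6: miss, frames (0 4 6)
0: hit
1: miss, frames (0 4 6 1)
6: hit
7: miss, frames (0 4 6 1 7)
6: hit
3: miss, evict 0, frames (4 6 1 7 3)
9: miss, evict 4, frames (6 1 7 3 9)
4: miss, evict 6, frames (1 7 3 9 4)
9: hit
4: hit
6: miss, evict 1, frames (7 3 9 4 6)
4: hit
Hits: 7 of 16 references → 7/16 = 0.4375.

0.44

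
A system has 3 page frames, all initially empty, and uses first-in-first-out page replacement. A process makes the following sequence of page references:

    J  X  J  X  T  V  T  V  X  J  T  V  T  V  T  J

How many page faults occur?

5

J: miss, frames {J}
X: miss, frames {J,X}
J: hit
X: hit
T: miss, frames {J,X,T}
V: miss, evict J, frames {X,T,V}
T: hit
V: hit
X: hit
J: miss, evict X, frames {T,V,J}
T: hit
V: hit
T: hit
V: hit
T: hit
J: hit
Page faults: 5.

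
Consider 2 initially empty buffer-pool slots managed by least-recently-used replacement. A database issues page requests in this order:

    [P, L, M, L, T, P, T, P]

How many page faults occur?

5

P → miss, frames [P]
L → miss, frames [P, L]
M → miss, evict P, frames [L, M]
L → hit
T → miss, evict M, frames [L, T]
P → miss, evict L, frames [T, P]
T → hit
P → hit
Page faults: 5.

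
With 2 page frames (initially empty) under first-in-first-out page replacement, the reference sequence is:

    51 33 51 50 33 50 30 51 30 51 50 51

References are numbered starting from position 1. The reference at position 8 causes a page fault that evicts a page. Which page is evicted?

50

pos 1: 51: fault, frames {51}
pos 2: 33: fault, frames {51,33}
pos 3: 51: hit
pos 4: 50: fault, evict 51, frames {33,50}
pos 5: 33: hit
pos 6: 50: hit
pos 7: 30: fault, evict 33, frames {50,30}
pos 8: 51: fault, evict 50, frames {30,51}
At position 8, page 50 is evicted.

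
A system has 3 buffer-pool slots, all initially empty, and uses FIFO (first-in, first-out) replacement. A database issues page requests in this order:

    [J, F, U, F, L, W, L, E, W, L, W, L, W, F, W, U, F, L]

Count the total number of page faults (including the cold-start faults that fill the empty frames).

J: miss, frames (J)
F: miss, frames (J F)
U: miss, frames (J F U)
F: hit
L: miss, evict J, frames (F U L)
W: miss, evict F, frames (U L W)
L: hit
E: miss, evict U, frames (L W E)
W: hit
L: hit
W: hit
L: hit
W: hit
F: miss, evict L, frames (W E F)
W: hit
U: miss, evict W, frames (E F U)
F: hit
L: miss, evict E, frames (F U L)
Page faults: 9.

9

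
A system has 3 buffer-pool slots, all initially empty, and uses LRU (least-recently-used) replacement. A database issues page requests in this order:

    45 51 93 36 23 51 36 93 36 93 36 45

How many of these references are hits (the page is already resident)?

45 → fault, frames [45]
51 → fault, frames [45, 51]
93 → fault, frames [45, 51, 93]
36 → fault, evict 45, frames [51, 93, 36]
23 → fault, evict 51, frames [93, 36, 23]
51 → fault, evict 93, frames [36, 23, 51]
36 → hit
93 → fault, evict 23, frames [51, 36, 93]
36 → hit
93 → hit
36 → hit
45 → fault, evict 51, frames [93, 36, 45]
Hits: 4.

4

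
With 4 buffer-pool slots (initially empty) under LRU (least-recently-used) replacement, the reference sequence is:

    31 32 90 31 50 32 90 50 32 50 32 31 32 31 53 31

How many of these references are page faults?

5

31 → miss, frames [31]
32 → miss, frames [31, 32]
90 → miss, frames [31, 32, 90]
31 → hit
50 → miss, frames [32, 90, 31, 50]
32 → hit
90 → hit
50 → hit
32 → hit
50 → hit
32 → hit
31 → hit
32 → hit
31 → hit
53 → miss, evict 90, frames [50, 32, 31, 53]
31 → hit
Page faults: 5.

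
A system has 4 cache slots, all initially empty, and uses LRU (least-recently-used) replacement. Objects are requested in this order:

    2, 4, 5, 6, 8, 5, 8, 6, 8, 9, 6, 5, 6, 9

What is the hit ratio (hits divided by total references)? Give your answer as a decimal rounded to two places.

0.57

2 → miss, frames (2)
4 → miss, frames (2 4)
5 → miss, frames (2 4 5)
6 → miss, frames (2 4 5 6)
8 → miss, evict 2, frames (4 5 6 8)
5 → hit
8 → hit
6 → hit
8 → hit
9 → miss, evict 4, frames (5 6 8 9)
6 → hit
5 → hit
6 → hit
9 → hit
Hits: 8 of 14 references → 8/14 = 0.5714.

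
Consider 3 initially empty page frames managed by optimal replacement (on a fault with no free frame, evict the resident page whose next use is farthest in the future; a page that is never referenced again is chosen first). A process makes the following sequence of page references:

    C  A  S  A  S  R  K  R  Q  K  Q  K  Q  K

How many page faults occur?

C: fault, frames (C)
A: fault, frames (C A)
S: fault, frames (C A S)
A: hit
S: hit
R: fault, evict S, frames (C A R)
K: fault, evict A, frames (C R K)
R: hit
Q: fault, evict R, frames (C K Q)
K: hit
Q: hit
K: hit
Q: hit
K: hit
Page faults: 6.

6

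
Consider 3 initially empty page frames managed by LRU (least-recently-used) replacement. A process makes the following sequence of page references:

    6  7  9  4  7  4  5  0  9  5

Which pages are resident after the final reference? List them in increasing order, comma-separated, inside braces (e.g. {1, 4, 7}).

{0, 5, 9}

6: fault, frames {6}
7: fault, frames {6,7}
9: fault, frames {6,7,9}
4: fault, evict 6, frames {7,9,4}
7: hit
4: hit
5: fault, evict 9, frames {7,4,5}
0: fault, evict 7, frames {4,5,0}
9: fault, evict 4, frames {5,0,9}
5: hit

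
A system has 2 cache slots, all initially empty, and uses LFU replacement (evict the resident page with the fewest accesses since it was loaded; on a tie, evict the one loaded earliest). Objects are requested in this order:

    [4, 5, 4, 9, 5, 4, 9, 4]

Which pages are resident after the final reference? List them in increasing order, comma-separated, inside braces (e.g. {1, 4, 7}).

4 -> miss, frames {4}
5 -> miss, frames {4,5}
4 -> hit
9 -> miss, evict 5, frames {4,9}
5 -> miss, evict 9, frames {4,5}
4 -> hit
9 -> miss, evict 5, frames {4,9}
4 -> hit

{4, 9}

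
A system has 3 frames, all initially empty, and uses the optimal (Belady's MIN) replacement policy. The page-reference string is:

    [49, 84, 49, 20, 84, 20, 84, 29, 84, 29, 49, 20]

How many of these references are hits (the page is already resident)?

49 -> fault, frames [49]
84 -> fault, frames [49, 84]
49 -> hit
20 -> fault, frames [49, 84, 20]
84 -> hit
20 -> hit
84 -> hit
29 -> fault, evict 20, frames [49, 84, 29]
84 -> hit
29 -> hit
49 -> hit
20 -> fault, evict 29, frames [49, 84, 20]
Hits: 7.

7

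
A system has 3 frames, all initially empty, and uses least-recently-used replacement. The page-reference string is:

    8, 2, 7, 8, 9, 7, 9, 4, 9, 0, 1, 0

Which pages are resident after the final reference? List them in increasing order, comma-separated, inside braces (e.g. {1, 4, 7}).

8: miss, frames [8]
2: miss, frames [8, 2]
7: miss, frames [8, 2, 7]
8: hit
9: miss, evict 2, frames [7, 8, 9]
7: hit
9: hit
4: miss, evict 8, frames [7, 9, 4]
9: hit
0: miss, evict 7, frames [4, 9, 0]
1: miss, evict 4, frames [9, 0, 1]
0: hit

{0, 1, 9}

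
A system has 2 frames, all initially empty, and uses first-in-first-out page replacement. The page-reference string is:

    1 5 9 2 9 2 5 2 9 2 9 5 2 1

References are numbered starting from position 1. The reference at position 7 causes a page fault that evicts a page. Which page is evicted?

9

pos 1: 1 -> fault, frames (1)
pos 2: 5 -> fault, frames (1 5)
pos 3: 9 -> fault, evict 1, frames (5 9)
pos 4: 2 -> fault, evict 5, frames (9 2)
pos 5: 9 -> hit
pos 6: 2 -> hit
pos 7: 5 -> fault, evict 9, frames (2 5)
At position 7, page 9 is evicted.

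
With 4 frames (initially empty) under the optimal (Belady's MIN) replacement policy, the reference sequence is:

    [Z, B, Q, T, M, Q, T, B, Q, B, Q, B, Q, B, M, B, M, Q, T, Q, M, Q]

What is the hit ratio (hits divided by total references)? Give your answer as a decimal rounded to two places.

0.77

Z -> fault, frames {Z}
B -> fault, frames {Z,B}
Q -> fault, frames {Z,B,Q}
T -> fault, frames {Z,B,Q,T}
M -> fault, evict Z, frames {B,Q,T,M}
Q -> hit
T -> hit
B -> hit
Q -> hit
B -> hit
Q -> hit
B -> hit
Q -> hit
B -> hit
M -> hit
B -> hit
M -> hit
Q -> hit
T -> hit
Q -> hit
M -> hit
Q -> hit
Hits: 17 of 22 references → 17/22 = 0.7727.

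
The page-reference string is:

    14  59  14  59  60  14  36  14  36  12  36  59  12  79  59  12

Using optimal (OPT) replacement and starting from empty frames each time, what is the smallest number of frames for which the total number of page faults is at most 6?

f=1: 16 faults
f=2: 8 faults
f=3: 6 faults
f=4: 6 faults
f=5: 6 faults
f=6: 6 faults
Smallest f with faults ≤ 6 is 3.

3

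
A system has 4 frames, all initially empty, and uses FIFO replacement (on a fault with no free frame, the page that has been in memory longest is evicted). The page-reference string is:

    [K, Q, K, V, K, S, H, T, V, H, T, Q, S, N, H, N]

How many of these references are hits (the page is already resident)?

K -> fault, frames [K]
Q -> fault, frames [K, Q]
K -> hit
V -> fault, frames [K, Q, V]
K -> hit
S -> fault, frames [K, Q, V, S]
H -> fault, evict K, frames [Q, V, S, H]
T -> fault, evict Q, frames [V, S, H, T]
V -> hit
H -> hit
T -> hit
Q -> fault, evict V, frames [S, H, T, Q]
S -> hit
N -> fault, evict S, frames [H, T, Q, N]
H -> hit
N -> hit
Hits: 8.

8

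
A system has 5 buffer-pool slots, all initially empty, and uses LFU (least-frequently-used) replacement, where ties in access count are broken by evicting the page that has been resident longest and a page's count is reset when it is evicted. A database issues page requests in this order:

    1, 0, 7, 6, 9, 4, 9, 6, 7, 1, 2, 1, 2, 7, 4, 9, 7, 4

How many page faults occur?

9

1 -> fault, frames {1}
0 -> fault, frames {1,0}
7 -> fault, frames {1,0,7}
6 -> fault, frames {1,0,7,6}
9 -> fault, frames {1,0,7,6,9}
4 -> fault, evict 1, frames {0,7,6,9,4}
9 -> hit
6 -> hit
7 -> hit
1 -> fault, evict 0, frames {7,6,9,4,1}
2 -> fault, evict 4, frames {7,6,9,1,2}
1 -> hit
2 -> hit
7 -> hit
4 -> fault, evict 6, frames {7,9,1,2,4}
9 -> hit
7 -> hit
4 -> hit
Page faults: 9.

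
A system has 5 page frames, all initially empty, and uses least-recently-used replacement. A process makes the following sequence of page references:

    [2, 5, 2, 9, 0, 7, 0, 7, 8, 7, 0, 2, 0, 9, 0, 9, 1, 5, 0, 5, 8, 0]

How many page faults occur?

9

2: miss, frames [2]
5: miss, frames [2, 5]
2: hit
9: miss, frames [5, 2, 9]
0: miss, frames [5, 2, 9, 0]
7: miss, frames [5, 2, 9, 0, 7]
0: hit
7: hit
8: miss, evict 5, frames [2, 9, 0, 7, 8]
7: hit
0: hit
2: hit
0: hit
9: hit
0: hit
9: hit
1: miss, evict 8, frames [7, 2, 0, 9, 1]
5: miss, evict 7, frames [2, 0, 9, 1, 5]
0: hit
5: hit
8: miss, evict 2, frames [9, 1, 0, 5, 8]
0: hit
Page faults: 9.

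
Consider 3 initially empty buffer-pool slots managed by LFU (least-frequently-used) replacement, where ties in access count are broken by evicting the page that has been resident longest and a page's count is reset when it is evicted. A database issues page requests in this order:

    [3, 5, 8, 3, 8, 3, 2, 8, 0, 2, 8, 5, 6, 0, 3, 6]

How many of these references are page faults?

10

3 → fault, frames {3}
5 → fault, frames {3,5}
8 → fault, frames {3,5,8}
3 → hit
8 → hit
3 → hit
2 → fault, evict 5, frames {3,8,2}
8 → hit
0 → fault, evict 2, frames {3,8,0}
2 → fault, evict 0, frames {3,8,2}
8 → hit
5 → fault, evict 2, frames {3,8,5}
6 → fault, evict 5, frames {3,8,6}
0 → fault, evict 6, frames {3,8,0}
3 → hit
6 → fault, evict 0, frames {3,8,6}
Page faults: 10.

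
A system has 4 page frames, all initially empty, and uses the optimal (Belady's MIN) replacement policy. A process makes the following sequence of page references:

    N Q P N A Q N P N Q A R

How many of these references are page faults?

5

N: fault, frames {N}
Q: fault, frames {N,Q}
P: fault, frames {N,Q,P}
N: hit
A: fault, frames {N,Q,P,A}
Q: hit
N: hit
P: hit
N: hit
Q: hit
A: hit
R: fault, evict A, frames {N,Q,P,R}
Page faults: 5.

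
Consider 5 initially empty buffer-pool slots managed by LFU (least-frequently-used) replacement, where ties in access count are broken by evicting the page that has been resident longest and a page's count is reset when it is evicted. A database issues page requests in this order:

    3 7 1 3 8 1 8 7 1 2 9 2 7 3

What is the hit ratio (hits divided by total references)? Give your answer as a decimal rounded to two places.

3 -> miss, frames (3)
7 -> miss, frames (3 7)
1 -> miss, frames (3 7 1)
3 -> hit
8 -> miss, frames (3 7 1 8)
1 -> hit
8 -> hit
7 -> hit
1 -> hit
2 -> miss, frames (3 7 1 8 2)
9 -> miss, evict 2, frames (3 7 1 8 9)
2 -> miss, evict 9, frames (3 7 1 8 2)
7 -> hit
3 -> hit
Hits: 7 of 14 references → 7/14 = 0.5000.

0.50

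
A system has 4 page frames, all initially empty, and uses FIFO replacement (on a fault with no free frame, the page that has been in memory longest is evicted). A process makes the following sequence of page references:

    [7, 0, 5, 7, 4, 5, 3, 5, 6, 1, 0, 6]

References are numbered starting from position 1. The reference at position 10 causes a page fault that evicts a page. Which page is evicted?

pos 1: 7: miss, frames [7]
pos 2: 0: miss, frames [7, 0]
pos 3: 5: miss, frames [7, 0, 5]
pos 4: 7: hit
pos 5: 4: miss, frames [7, 0, 5, 4]
pos 6: 5: hit
pos 7: 3: miss, evict 7, frames [0, 5, 4, 3]
pos 8: 5: hit
pos 9: 6: miss, evict 0, frames [5, 4, 3, 6]
pos 10: 1: miss, evict 5, frames [4, 3, 6, 1]
At position 10, page 5 is evicted.

5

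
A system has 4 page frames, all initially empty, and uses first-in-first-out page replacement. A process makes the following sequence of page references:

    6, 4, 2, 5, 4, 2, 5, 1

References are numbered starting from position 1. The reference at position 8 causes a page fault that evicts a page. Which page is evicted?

6

pos 1: 6 → fault, frames [6]
pos 2: 4 → fault, frames [6, 4]
pos 3: 2 → fault, frames [6, 4, 2]
pos 4: 5 → fault, frames [6, 4, 2, 5]
pos 5: 4 → hit
pos 6: 2 → hit
pos 7: 5 → hit
pos 8: 1 → fault, evict 6, frames [4, 2, 5, 1]
At position 8, page 6 is evicted.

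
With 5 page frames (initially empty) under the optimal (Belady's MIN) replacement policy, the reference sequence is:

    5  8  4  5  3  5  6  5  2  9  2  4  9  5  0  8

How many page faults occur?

5 -> fault, frames {5}
8 -> fault, frames {5,8}
4 -> fault, frames {5,8,4}
5 -> hit
3 -> fault, frames {5,8,4,3}
5 -> hit
6 -> fault, frames {5,8,4,3,6}
5 -> hit
2 -> fault, evict 6, frames {5,8,4,3,2}
9 -> fault, evict 3, frames {5,8,4,2,9}
2 -> hit
4 -> hit
9 -> hit
5 -> hit
0 -> fault, evict 9, frames {5,8,4,2,0}
8 -> hit
Page faults: 8.

8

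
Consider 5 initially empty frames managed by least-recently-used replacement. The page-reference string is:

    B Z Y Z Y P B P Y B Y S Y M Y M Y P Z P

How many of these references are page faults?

B: fault, frames {B}
Z: fault, frames {B,Z}
Y: fault, frames {B,Z,Y}
Z: hit
Y: hit
P: fault, frames {B,Z,Y,P}
B: hit
P: hit
Y: hit
B: hit
Y: hit
S: fault, frames {Z,P,B,Y,S}
Y: hit
M: fault, evict Z, frames {P,B,S,Y,M}
Y: hit
M: hit
Y: hit
P: hit
Z: fault, evict B, frames {S,M,Y,P,Z}
P: hit
Page faults: 7.

7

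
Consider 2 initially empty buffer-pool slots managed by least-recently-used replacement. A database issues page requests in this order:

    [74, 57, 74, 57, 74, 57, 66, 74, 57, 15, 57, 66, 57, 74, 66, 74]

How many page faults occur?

9

74: fault, frames [74]
57: fault, frames [74, 57]
74: hit
57: hit
74: hit
57: hit
66: fault, evict 74, frames [57, 66]
74: fault, evict 57, frames [66, 74]
57: fault, evict 66, frames [74, 57]
15: fault, evict 74, frames [57, 15]
57: hit
66: fault, evict 15, frames [57, 66]
57: hit
74: fault, evict 66, frames [57, 74]
66: fault, evict 57, frames [74, 66]
74: hit
Page faults: 9.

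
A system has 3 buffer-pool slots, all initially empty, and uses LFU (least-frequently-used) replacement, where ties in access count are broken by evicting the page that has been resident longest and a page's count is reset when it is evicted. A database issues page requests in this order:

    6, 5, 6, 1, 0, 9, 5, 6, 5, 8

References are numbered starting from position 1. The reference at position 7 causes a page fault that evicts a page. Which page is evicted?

0

pos 1: 6 → miss, frames [6]
pos 2: 5 → miss, frames [6, 5]
pos 3: 6 → hit
pos 4: 1 → miss, frames [6, 5, 1]
pos 5: 0 → miss, evict 5, frames [6, 1, 0]
pos 6: 9 → miss, evict 1, frames [6, 0, 9]
pos 7: 5 → miss, evict 0, frames [6, 9, 5]
At position 7, page 0 is evicted.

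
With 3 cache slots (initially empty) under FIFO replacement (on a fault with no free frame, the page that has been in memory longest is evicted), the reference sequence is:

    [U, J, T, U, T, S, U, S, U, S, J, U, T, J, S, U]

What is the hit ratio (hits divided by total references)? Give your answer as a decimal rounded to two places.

U: miss, frames {U}
J: miss, frames {U,J}
T: miss, frames {U,J,T}
U: hit
T: hit
S: miss, evict U, frames {J,T,S}
U: miss, evict J, frames {T,S,U}
S: hit
U: hit
S: hit
J: miss, evict T, frames {S,U,J}
U: hit
T: miss, evict S, frames {U,J,T}
J: hit
S: miss, evict U, frames {J,T,S}
U: miss, evict J, frames {T,S,U}
Hits: 7 of 16 references → 7/16 = 0.4375.

0.44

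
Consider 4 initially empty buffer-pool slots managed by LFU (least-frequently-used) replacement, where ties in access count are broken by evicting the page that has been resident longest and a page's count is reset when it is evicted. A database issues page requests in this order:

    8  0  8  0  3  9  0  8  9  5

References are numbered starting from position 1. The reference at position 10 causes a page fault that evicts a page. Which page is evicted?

3

pos 1: 8 → miss, frames [8]
pos 2: 0 → miss, frames [8, 0]
pos 3: 8 → hit
pos 4: 0 → hit
pos 5: 3 → miss, frames [8, 0, 3]
pos 6: 9 → miss, frames [8, 0, 3, 9]
pos 7: 0 → hit
pos 8: 8 → hit
pos 9: 9 → hit
pos 10: 5 → miss, evict 3, frames [8, 0, 9, 5]
At position 10, page 3 is evicted.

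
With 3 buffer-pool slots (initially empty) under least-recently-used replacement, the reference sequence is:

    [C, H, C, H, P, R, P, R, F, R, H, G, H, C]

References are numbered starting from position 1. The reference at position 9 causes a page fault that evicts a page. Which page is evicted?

H

pos 1: C → fault, frames [C]
pos 2: H → fault, frames [C, H]
pos 3: C → hit
pos 4: H → hit
pos 5: P → fault, frames [C, H, P]
pos 6: R → fault, evict C, frames [H, P, R]
pos 7: P → hit
pos 8: R → hit
pos 9: F → fault, evict H, frames [P, R, F]
At position 9, page H is evicted.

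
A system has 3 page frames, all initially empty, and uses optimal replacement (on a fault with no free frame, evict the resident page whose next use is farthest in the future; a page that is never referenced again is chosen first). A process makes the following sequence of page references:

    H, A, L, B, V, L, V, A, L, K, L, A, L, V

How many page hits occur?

H: fault, frames {H}
A: fault, frames {H,A}
L: fault, frames {H,A,L}
B: fault, evict H, frames {A,L,B}
V: fault, evict B, frames {A,L,V}
L: hit
V: hit
A: hit
L: hit
K: fault, evict V, frames {A,L,K}
L: hit
A: hit
L: hit
V: fault, evict K, frames {A,L,V}
Hits: 7.

7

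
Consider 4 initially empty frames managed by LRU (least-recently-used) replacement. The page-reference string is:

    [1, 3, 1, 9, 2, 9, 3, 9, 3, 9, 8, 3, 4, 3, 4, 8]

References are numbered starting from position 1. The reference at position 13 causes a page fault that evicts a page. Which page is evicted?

pos 1: 1 → fault, frames [1]
pos 2: 3 → fault, frames [1, 3]
pos 3: 1 → hit
pos 4: 9 → fault, frames [3, 1, 9]
pos 5: 2 → fault, frames [3, 1, 9, 2]
pos 6: 9 → hit
pos 7: 3 → hit
pos 8: 9 → hit
pos 9: 3 → hit
pos 10: 9 → hit
pos 11: 8 → fault, evict 1, frames [2, 3, 9, 8]
pos 12: 3 → hit
pos 13: 4 → fault, evict 2, frames [9, 8, 3, 4]
At position 13, page 2 is evicted.

2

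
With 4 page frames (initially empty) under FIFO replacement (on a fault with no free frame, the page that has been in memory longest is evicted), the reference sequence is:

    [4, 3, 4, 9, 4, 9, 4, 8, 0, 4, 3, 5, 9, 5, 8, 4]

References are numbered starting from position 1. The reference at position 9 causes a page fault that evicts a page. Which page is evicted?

pos 1: 4 -> miss, frames (4)
pos 2: 3 -> miss, frames (4 3)
pos 3: 4 -> hit
pos 4: 9 -> miss, frames (4 3 9)
pos 5: 4 -> hit
pos 6: 9 -> hit
pos 7: 4 -> hit
pos 8: 8 -> miss, frames (4 3 9 8)
pos 9: 0 -> miss, evict 4, frames (3 9 8 0)
At position 9, page 4 is evicted.

4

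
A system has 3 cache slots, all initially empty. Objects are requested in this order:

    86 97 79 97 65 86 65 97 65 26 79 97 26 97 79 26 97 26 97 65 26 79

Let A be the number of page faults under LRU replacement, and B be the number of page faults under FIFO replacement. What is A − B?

1

Under LRU: F F F . F F . . . F F F . . . . . . . F . F → 10 faults.
Under FIFO: F F F . F F . F . F F . . . . . . . . F . . → 9 faults.
A − B = 10 − 9 = 1.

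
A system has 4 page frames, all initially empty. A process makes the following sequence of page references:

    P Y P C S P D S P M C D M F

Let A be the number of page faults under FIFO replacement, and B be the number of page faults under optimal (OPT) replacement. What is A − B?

Under FIFO: F F . F F . F . F F F . . F → 9 faults.
Under OPT: F F . F F . F . . F . . . F → 7 faults.
A − B = 9 − 7 = 2.

2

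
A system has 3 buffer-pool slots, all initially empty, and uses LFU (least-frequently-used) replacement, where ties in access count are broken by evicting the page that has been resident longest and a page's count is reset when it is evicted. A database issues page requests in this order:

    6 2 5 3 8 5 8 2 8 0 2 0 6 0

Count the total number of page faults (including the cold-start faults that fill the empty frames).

11

6: miss, frames (6)
2: miss, frames (6 2)
5: miss, frames (6 2 5)
3: miss, evict 6, frames (2 5 3)
8: miss, evict 2, frames (5 3 8)
5: hit
8: hit
2: miss, evict 3, frames (5 8 2)
8: hit
0: miss, evict 2, frames (5 8 0)
2: miss, evict 0, frames (5 8 2)
0: miss, evict 2, frames (5 8 0)
6: miss, evict 0, frames (5 8 6)
0: miss, evict 6, frames (5 8 0)
Page faults: 11.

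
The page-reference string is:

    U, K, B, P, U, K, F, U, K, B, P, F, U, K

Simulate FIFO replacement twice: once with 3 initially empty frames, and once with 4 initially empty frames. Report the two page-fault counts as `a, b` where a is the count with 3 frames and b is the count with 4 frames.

11, 12

3 frames: F F F F F F F . . F F . F F → 11 faults.
4 frames: F F F F . . F F F F F F F F → 12 faults.
12 > 11: adding a frame increased faults — Belady's anomaly.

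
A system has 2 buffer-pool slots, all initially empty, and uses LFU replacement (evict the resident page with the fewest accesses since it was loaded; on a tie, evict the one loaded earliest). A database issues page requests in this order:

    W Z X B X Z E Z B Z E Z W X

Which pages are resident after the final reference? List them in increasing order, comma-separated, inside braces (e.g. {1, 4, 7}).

{W, X}

W → fault, frames (W)
Z → fault, frames (W Z)
X → fault, evict W, frames (Z X)
B → fault, evict Z, frames (X B)
X → hit
Z → fault, evict B, frames (X Z)
E → fault, evict Z, frames (X E)
Z → fault, evict E, frames (X Z)
B → fault, evict Z, frames (X B)
Z → fault, evict B, frames (X Z)
E → fault, evict Z, frames (X E)
Z → fault, evict E, frames (X Z)
W → fault, evict Z, frames (X W)
X → hit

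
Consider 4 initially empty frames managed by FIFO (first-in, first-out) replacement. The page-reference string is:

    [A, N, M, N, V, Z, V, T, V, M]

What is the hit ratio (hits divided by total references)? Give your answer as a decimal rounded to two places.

A → fault, frames (A)
N → fault, frames (A N)
M → fault, frames (A N M)
N → hit
V → fault, frames (A N M V)
Z → fault, evict A, frames (N M V Z)
V → hit
T → fault, evict N, frames (M V Z T)
V → hit
M → hit
Hits: 4 of 10 references → 4/10 = 0.4000.

0.40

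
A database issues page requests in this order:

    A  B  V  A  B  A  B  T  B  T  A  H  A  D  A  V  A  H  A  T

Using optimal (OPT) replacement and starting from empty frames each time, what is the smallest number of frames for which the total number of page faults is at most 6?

5

f=1: 20 faults
f=2: 11 faults
f=3: 8 faults
f=4: 7 faults
f=5: 6 faults
f=6: 6 faults
Smallest f with faults ≤ 6 is 5.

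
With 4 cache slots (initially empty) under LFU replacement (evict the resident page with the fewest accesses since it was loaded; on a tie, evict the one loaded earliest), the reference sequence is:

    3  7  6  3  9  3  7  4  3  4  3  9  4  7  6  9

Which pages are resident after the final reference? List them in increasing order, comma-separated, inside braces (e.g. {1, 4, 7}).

3: fault, frames {3}
7: fault, frames {3,7}
6: fault, frames {3,7,6}
3: hit
9: fault, frames {3,7,6,9}
3: hit
7: hit
4: fault, evict 6, frames {3,7,9,4}
3: hit
4: hit
3: hit
9: hit
4: hit
7: hit
6: fault, evict 9, frames {3,7,4,6}
9: fault, evict 6, frames {3,7,4,9}

{3, 4, 7, 9}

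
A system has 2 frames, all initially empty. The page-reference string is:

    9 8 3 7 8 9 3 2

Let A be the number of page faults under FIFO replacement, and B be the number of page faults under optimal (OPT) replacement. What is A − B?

Under FIFO: F F F F F F F F → 8 faults.
Under OPT: F F F F . F F F → 7 faults.
A − B = 8 − 7 = 1.

1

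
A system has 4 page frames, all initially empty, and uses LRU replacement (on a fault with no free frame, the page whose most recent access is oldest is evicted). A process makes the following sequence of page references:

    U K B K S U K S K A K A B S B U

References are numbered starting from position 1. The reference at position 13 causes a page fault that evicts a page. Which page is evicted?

U

pos 1: U: fault, frames {U}
pos 2: K: fault, frames {U,K}
pos 3: B: fault, frames {U,K,B}
pos 4: K: hit
pos 5: S: fault, frames {U,B,K,S}
pos 6: U: hit
pos 7: K: hit
pos 8: S: hit
pos 9: K: hit
pos 10: A: fault, evict B, frames {U,S,K,A}
pos 11: K: hit
pos 12: A: hit
pos 13: B: fault, evict U, frames {S,K,A,B}
At position 13, page U is evicted.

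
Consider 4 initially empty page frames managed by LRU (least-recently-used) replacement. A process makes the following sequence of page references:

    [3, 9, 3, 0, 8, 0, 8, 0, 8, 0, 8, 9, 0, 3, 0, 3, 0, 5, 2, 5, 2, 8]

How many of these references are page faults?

7

3 → miss, frames (3)
9 → miss, frames (3 9)
3 → hit
0 → miss, frames (9 3 0)
8 → miss, frames (9 3 0 8)
0 → hit
8 → hit
0 → hit
8 → hit
0 → hit
8 → hit
9 → hit
0 → hit
3 → hit
0 → hit
3 → hit
0 → hit
5 → miss, evict 8, frames (9 3 0 5)
2 → miss, evict 9, frames (3 0 5 2)
5 → hit
2 → hit
8 → miss, evict 3, frames (0 5 2 8)
Page faults: 7.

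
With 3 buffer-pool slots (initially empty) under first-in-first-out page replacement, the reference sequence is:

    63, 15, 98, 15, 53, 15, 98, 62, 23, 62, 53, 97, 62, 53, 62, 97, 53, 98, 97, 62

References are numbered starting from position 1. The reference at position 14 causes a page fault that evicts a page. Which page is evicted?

pos 1: 63: miss, frames (63)
pos 2: 15: miss, frames (63 15)
pos 3: 98: miss, frames (63 15 98)
pos 4: 15: hit
pos 5: 53: miss, evict 63, frames (15 98 53)
pos 6: 15: hit
pos 7: 98: hit
pos 8: 62: miss, evict 15, frames (98 53 62)
pos 9: 23: miss, evict 98, frames (53 62 23)
pos 10: 62: hit
pos 11: 53: hit
pos 12: 97: miss, evict 53, frames (62 23 97)
pos 13: 62: hit
pos 14: 53: miss, evict 62, frames (23 97 53)
At position 14, page 62 is evicted.

62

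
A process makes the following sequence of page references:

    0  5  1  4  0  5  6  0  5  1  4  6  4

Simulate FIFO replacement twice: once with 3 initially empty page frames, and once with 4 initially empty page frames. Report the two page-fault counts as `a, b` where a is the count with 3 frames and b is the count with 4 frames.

9, 10

3 frames: F F F F F F F . . F F . . → 9 faults.
4 frames: F F F F . . F F F F F F . → 10 faults.
10 > 9: adding a frame increased faults — Belady's anomaly.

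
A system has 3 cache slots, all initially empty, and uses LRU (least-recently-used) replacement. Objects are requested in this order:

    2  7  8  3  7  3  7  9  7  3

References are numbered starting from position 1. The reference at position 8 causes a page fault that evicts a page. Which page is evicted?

8

pos 1: 2 → miss, frames {2}
pos 2: 7 → miss, frames {2,7}
pos 3: 8 → miss, frames {2,7,8}
pos 4: 3 → miss, evict 2, frames {7,8,3}
pos 5: 7 → hit
pos 6: 3 → hit
pos 7: 7 → hit
pos 8: 9 → miss, evict 8, frames {3,7,9}
At position 8, page 8 is evicted.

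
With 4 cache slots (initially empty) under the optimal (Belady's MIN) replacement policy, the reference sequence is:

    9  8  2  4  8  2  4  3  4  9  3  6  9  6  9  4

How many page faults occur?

9: miss, frames (9)
8: miss, frames (9 8)
2: miss, frames (9 8 2)
4: miss, frames (9 8 2 4)
8: hit
2: hit
4: hit
3: miss, evict 2, frames (9 8 4 3)
4: hit
9: hit
3: hit
6: miss, evict 3, frames (9 8 4 6)
9: hit
6: hit
9: hit
4: hit
Page faults: 6.

6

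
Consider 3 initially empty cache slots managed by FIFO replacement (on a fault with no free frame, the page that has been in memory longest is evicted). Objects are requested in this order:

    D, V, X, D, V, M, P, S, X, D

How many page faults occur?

D: fault, frames {D}
V: fault, frames {D,V}
X: fault, frames {D,V,X}
D: hit
V: hit
M: fault, evict D, frames {V,X,M}
P: fault, evict V, frames {X,M,P}
S: fault, evict X, frames {M,P,S}
X: fault, evict M, frames {P,S,X}
D: fault, evict P, frames {S,X,D}
Page faults: 8.

8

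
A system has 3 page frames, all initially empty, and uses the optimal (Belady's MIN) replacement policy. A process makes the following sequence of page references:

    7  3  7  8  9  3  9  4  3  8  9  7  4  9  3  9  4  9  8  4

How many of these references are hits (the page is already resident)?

7 -> fault, frames [7]
3 -> fault, frames [7, 3]
7 -> hit
8 -> fault, frames [7, 3, 8]
9 -> fault, evict 7, frames [3, 8, 9]
3 -> hit
9 -> hit
4 -> fault, evict 9, frames [3, 8, 4]
3 -> hit
8 -> hit
9 -> fault, evict 8, frames [3, 4, 9]
7 -> fault, evict 3, frames [4, 9, 7]
4 -> hit
9 -> hit
3 -> fault, evict 7, frames [4, 9, 3]
9 -> hit
4 -> hit
9 -> hit
8 -> fault, evict 3, frames [4, 9, 8]
4 -> hit
Hits: 11.

11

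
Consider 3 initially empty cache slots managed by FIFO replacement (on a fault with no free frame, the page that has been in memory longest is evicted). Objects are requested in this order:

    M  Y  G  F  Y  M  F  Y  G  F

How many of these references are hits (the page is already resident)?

2

M -> miss, frames (M)
Y -> miss, frames (M Y)
G -> miss, frames (M Y G)
F -> miss, evict M, frames (Y G F)
Y -> hit
M -> miss, evict Y, frames (G F M)
F -> hit
Y -> miss, evict G, frames (F M Y)
G -> miss, evict F, frames (M Y G)
F -> miss, evict M, frames (Y G F)
Hits: 2.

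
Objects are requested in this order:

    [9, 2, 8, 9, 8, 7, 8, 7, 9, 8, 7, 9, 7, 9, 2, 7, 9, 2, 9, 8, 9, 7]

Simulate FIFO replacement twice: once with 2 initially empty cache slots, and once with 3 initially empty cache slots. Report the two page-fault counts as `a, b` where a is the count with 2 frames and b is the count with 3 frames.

2 frames: F F F F . F F . F . F . . . F . F . . F . F → 12 faults.
3 frames: F F F . . F . . F . . . . . F . . . . F . F → 8 faults.
8 < 12: adding a frame reduced faults, as is typical.

12, 8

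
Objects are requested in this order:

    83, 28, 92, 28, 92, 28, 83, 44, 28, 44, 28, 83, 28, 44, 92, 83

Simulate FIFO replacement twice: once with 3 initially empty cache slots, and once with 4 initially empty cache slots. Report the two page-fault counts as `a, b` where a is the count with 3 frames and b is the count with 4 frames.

7, 4

3 frames: F F F . . . . F . . . F F . F . → 7 faults.
4 frames: F F F . . . . F . . . . . . . . → 4 faults.
4 < 7: adding a frame reduced faults, as is typical.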